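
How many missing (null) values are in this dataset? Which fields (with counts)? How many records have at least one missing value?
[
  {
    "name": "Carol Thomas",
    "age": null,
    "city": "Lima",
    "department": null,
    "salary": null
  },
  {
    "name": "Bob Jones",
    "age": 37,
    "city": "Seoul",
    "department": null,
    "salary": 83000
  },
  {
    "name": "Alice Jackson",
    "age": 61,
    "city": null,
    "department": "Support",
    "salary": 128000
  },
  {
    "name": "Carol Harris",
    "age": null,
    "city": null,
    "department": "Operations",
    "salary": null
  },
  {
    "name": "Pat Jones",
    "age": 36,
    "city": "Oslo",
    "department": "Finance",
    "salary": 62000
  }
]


Checking for missing (null) values in 5 records:

  Carol Thomas: age, department, salary
  Bob Jones: department
  Alice Jackson: city
  Carol Harris: age, city, salary
  Pat Jones: complete

Per field:
  name: 0 missing
  age: 2 missing
  city: 2 missing
  department: 2 missing
  salary: 2 missing

Total missing values: 8
Records with any missing: 4

8 missing values (age: 2, city: 2, department: 2, salary: 2); 4 incomplete records


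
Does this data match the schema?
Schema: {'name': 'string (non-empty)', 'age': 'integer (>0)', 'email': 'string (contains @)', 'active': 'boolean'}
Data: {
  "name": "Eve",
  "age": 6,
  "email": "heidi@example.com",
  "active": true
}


Validating each field against schema:
  name: OK (non-empty string)
  age: OK (positive integer)
  email: OK (string with @)
  active: OK (boolean)

Result: VALID

VALID


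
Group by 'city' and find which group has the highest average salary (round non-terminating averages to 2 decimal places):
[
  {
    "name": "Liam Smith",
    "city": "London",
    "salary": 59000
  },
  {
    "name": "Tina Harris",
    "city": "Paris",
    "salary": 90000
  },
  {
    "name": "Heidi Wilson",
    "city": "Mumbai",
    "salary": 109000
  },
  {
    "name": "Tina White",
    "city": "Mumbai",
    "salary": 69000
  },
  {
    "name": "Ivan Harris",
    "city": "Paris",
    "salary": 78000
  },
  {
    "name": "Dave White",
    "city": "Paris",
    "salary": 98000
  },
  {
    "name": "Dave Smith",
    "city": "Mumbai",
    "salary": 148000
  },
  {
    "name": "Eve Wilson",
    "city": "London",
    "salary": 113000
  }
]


Group by: city

Groups:
  London: 2 people, avg salary = 172000/2 = $86000
  Mumbai: 3 people, avg salary = 326000/3 ≈ $108666.67
  Paris: 3 people, avg salary = 266000/3 ≈ $88666.67

Highest average salary: Mumbai (≈$108666.67)

Mumbai (≈$108666.67)


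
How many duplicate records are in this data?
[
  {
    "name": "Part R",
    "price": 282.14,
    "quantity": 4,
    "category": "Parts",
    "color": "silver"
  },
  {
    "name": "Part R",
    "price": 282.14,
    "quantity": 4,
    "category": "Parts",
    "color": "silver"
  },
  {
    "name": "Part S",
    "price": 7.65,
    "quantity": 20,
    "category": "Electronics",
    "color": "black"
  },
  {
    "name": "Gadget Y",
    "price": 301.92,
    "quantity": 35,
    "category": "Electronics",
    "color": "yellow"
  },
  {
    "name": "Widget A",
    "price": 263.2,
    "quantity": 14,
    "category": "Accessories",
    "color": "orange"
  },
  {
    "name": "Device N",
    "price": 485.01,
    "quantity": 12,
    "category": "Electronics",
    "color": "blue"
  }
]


Checking 6 records for duplicates:

  Row 1: Part R ($282.14, qty 4)
  Row 2: Part R ($282.14, qty 4) <-- DUPLICATE
  Row 3: Part S ($7.65, qty 20)
  Row 4: Gadget Y ($301.92, qty 35)
  Row 5: Widget A ($263.2, qty 14)
  Row 6: Device N ($485.01, qty 12)

Duplicates found: 1
Unique records: 5

1 duplicates, 5 unique


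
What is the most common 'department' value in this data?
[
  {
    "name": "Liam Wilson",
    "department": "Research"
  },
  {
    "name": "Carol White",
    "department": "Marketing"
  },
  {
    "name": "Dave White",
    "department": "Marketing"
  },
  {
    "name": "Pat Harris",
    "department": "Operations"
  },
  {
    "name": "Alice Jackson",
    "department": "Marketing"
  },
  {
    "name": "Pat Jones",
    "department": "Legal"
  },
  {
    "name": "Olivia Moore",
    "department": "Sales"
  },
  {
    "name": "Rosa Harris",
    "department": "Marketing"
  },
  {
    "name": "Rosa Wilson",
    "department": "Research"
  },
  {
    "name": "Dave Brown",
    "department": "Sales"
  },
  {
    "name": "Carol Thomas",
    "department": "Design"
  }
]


Counting 'department' values across 11 records:

  Marketing: 4 ####
  Research: 2 ##
  Sales: 2 ##
  Operations: 1 #
  Legal: 1 #
  Design: 1 #

Most common: Marketing (4 times)

Marketing (4 times)


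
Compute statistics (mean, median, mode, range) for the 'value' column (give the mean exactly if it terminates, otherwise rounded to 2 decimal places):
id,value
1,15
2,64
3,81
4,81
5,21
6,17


Data: [15, 64, 81, 81, 21, 17]
Count: 6
Sum: 279
Mean: 279/6 = 46.5
Sorted: [15, 17, 21, 64, 81, 81]
Median: 42.5
Mode: 81 (2 times)
Range: 81 - 15 = 66
Min: 15, Max: 81

mean=46.5, median=42.5, mode=81, range=66


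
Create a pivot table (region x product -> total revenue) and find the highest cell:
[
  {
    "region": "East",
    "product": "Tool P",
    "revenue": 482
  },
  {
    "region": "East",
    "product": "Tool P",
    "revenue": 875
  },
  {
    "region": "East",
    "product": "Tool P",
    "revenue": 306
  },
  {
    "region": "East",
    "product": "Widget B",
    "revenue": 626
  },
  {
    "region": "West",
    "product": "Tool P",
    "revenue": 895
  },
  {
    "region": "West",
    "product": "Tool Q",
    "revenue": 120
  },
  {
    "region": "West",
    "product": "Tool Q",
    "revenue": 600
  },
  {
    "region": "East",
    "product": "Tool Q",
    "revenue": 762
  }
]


Pivot: region (rows) x product (columns) -> total revenue

     Tool P        Tool Q        Widget B    
East          1663           762           626  
West           895           720             0  

Highest: East / Tool P = $1663

East / Tool P = $1663


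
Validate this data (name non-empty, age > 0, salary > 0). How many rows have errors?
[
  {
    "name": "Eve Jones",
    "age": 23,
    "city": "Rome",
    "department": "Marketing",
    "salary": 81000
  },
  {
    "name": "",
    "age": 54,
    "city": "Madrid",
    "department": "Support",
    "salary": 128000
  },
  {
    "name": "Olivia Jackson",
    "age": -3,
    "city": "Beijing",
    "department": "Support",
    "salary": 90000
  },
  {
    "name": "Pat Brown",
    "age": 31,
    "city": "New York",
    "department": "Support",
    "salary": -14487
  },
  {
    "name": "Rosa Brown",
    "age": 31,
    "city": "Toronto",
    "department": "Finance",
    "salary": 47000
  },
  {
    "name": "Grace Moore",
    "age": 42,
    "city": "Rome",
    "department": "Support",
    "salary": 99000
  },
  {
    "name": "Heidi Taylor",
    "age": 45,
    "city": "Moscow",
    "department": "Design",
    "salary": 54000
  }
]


Validating 7 records:
Rules: name non-empty, age > 0, salary > 0

  Row 1 (Eve Jones): OK
  Row 2 (???): empty name
  Row 3 (Olivia Jackson): negative age: -3
  Row 4 (Pat Brown): negative salary: -14487
  Row 5 (Rosa Brown): OK
  Row 6 (Grace Moore): OK
  Row 7 (Heidi Taylor): OK

Total errors: 3

3 errors


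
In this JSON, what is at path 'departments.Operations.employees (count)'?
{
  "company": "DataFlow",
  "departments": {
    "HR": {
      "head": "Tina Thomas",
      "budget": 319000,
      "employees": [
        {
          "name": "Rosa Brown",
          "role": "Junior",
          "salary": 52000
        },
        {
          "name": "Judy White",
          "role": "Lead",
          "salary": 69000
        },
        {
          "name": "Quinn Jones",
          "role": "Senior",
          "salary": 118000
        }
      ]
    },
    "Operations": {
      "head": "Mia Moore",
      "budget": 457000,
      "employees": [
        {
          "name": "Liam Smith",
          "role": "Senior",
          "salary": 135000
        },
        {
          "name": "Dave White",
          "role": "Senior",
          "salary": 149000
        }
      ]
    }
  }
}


Path: departments.Operations.employees (count)

Navigate:
  -> departments
  -> Operations
  -> employees (array, length 2)

2


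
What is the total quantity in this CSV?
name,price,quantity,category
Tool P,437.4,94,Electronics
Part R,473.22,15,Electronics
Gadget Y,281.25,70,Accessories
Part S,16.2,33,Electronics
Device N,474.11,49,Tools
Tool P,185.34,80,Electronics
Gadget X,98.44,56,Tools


Computing total quantity:
Values: [94, 15, 70, 33, 49, 80, 56]
Sum = 397

397


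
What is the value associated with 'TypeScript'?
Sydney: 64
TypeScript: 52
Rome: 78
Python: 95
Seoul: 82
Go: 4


Looking up key 'TypeScript'
Value: 52

52


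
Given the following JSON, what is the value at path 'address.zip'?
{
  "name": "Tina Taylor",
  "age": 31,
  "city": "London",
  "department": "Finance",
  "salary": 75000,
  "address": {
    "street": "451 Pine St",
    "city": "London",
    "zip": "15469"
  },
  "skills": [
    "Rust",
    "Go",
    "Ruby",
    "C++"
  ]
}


Query: address.zip
Path: address -> zip
Value: 15469

15469


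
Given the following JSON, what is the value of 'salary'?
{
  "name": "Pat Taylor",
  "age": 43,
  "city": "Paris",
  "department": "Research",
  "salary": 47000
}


Looking up field 'salary'
Value: 47000

47000


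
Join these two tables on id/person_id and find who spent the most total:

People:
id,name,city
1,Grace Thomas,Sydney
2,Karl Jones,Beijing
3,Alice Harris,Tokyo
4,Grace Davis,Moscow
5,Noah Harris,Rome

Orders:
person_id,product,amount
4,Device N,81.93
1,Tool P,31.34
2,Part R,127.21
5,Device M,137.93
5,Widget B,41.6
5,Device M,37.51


Join on: people.id = orders.person_id

Joined rows:
  Grace Davis (Moscow) bought Device N for $81.93
  Grace Thomas (Sydney) bought Tool P for $31.34
  Karl Jones (Beijing) bought Part R for $127.21
  Noah Harris (Rome) bought Device M for $137.93
  Noah Harris (Rome) bought Widget B for $41.6
  Noah Harris (Rome) bought Device M for $37.51

Total per person:
  Noah Harris: $217.04
  Karl Jones: $127.21
  Grace Davis: $81.93
  Grace Thomas: $31.34

Top spender: Noah Harris ($217.04)

Noah Harris ($217.04)


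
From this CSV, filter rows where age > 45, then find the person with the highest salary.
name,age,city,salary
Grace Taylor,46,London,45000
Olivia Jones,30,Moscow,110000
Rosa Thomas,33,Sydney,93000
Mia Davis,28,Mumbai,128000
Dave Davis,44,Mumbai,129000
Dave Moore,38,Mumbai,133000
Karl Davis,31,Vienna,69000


Filter: age > 45
Sort by: salary (descending)

Filtered records (1):
  Grace Taylor, age 46, salary $45000

Highest salary: Grace Taylor ($45000)

Grace Taylor


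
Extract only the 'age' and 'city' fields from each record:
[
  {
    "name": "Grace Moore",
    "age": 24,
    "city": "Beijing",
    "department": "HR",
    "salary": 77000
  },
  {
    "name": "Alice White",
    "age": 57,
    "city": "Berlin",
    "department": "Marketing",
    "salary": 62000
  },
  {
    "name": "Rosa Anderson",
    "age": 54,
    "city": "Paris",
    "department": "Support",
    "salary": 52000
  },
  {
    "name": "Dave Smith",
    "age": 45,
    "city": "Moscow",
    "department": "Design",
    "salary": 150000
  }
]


Original: 4 records with fields: name, age, city, department, salary
Keep: ['age', 'city']
Drop: ['name', 'department', 'salary']
Result: 4 records, 2 fields each

[
  {
    "age": 24,
    "city": "Beijing"
  },
  {
    "age": 57,
    "city": "Berlin"
  },
  {
    "age": 54,
    "city": "Paris"
  },
  {
    "age": 45,
    "city": "Moscow"
  }
]


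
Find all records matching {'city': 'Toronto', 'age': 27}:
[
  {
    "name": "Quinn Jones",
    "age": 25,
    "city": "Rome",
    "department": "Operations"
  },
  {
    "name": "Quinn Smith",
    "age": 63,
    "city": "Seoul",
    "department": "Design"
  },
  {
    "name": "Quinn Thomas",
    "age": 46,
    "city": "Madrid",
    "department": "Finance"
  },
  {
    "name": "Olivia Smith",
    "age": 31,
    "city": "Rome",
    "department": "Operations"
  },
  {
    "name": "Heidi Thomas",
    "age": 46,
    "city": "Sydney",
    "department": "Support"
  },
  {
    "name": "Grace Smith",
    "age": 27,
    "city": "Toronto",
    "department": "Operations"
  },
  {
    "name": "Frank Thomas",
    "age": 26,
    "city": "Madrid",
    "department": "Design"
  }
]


Search criteria: {'city': 'Toronto', 'age': 27}

Checking 7 records:
  Quinn Jones: {city: Rome, age: 25}
  Quinn Smith: {city: Seoul, age: 63}
  Quinn Thomas: {city: Madrid, age: 46}
  Olivia Smith: {city: Rome, age: 31}
  Heidi Thomas: {city: Sydney, age: 46}
  Grace Smith: {city: Toronto, age: 27} <-- MATCH
  Frank Thomas: {city: Madrid, age: 26}

Matches: ["Grace Smith"]

["Grace Smith"]


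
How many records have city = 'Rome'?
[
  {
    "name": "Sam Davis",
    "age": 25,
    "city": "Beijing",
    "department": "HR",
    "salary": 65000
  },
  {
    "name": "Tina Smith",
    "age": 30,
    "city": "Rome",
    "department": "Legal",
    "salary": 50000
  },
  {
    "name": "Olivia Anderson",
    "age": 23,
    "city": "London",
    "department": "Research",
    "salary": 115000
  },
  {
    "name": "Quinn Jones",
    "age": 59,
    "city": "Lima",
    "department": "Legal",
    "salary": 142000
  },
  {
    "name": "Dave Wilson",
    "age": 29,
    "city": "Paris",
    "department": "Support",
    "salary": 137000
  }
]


Data: 5 records
Condition: city = 'Rome'

Checking each record:
  Sam Davis: Beijing
  Tina Smith: Rome MATCH
  Olivia Anderson: London
  Quinn Jones: Lima
  Dave Wilson: Paris

Count: 1

1


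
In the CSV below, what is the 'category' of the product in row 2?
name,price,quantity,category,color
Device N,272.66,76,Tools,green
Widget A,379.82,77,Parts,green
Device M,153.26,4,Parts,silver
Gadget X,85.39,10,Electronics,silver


Query: Row 2 ('Widget A'), column 'category'
Value: Parts

Parts


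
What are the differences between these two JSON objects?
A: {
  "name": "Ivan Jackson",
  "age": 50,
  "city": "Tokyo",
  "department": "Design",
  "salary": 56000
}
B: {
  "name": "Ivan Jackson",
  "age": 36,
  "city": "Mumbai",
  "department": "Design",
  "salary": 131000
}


Comparing each field (in key order):
  name: same
  age: DIFFERENT
  city: DIFFERENT
  department: same
  salary: DIFFERENT
Differences:
  age: 50 -> 36
  city: Tokyo -> Mumbai
  salary: 56000 -> 131000

3 field(s) changed

3 changes: age, city, salary


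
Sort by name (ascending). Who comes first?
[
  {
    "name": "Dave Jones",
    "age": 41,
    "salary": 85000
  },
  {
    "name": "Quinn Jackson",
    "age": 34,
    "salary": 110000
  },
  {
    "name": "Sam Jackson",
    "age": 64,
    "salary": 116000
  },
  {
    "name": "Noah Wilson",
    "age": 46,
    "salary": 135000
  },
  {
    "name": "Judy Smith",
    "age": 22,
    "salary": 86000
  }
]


Sort by: name (ascending)

Sorted order:
  1. Dave Jones (name = Dave Jones)
  2. Judy Smith (name = Judy Smith)
  3. Noah Wilson (name = Noah Wilson)
  4. Quinn Jackson (name = Quinn Jackson)
  5. Sam Jackson (name = Sam Jackson)

First: Dave Jones

Dave Jones


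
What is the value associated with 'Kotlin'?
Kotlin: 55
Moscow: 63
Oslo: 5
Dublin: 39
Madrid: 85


Looking up key 'Kotlin'
Value: 55

55


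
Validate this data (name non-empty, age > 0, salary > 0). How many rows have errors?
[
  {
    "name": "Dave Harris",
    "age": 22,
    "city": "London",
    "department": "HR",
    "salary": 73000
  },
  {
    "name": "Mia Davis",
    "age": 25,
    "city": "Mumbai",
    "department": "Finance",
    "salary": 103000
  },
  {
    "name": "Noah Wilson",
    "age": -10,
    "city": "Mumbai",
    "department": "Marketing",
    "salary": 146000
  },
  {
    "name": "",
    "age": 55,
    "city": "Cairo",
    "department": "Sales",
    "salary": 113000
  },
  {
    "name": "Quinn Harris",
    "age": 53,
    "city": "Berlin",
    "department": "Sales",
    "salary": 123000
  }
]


Validating 5 records:
Rules: name non-empty, age > 0, salary > 0

  Row 1 (Dave Harris): OK
  Row 2 (Mia Davis): OK
  Row 3 (Noah Wilson): negative age: -10
  Row 4 (???): empty name
  Row 5 (Quinn Harris): OK

Total errors: 2

2 errors


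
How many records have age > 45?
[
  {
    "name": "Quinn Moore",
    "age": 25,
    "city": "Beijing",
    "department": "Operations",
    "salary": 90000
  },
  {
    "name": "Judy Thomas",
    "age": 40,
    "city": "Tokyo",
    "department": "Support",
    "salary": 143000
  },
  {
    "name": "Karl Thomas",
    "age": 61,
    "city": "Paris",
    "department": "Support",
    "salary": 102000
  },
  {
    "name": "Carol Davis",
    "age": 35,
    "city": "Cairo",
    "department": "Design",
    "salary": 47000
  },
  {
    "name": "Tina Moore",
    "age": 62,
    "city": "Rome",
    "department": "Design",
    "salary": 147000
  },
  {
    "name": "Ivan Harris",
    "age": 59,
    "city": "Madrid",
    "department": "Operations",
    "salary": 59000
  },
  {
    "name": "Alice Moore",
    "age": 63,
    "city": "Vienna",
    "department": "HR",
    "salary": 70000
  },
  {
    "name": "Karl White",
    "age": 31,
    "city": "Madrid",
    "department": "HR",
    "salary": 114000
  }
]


Data: 8 records
Condition: age > 45

Checking each record:
  Quinn Moore: 25
  Judy Thomas: 40
  Karl Thomas: 61 MATCH
  Carol Davis: 35
  Tina Moore: 62 MATCH
  Ivan Harris: 59 MATCH
  Alice Moore: 63 MATCH
  Karl White: 31

Count: 4

4


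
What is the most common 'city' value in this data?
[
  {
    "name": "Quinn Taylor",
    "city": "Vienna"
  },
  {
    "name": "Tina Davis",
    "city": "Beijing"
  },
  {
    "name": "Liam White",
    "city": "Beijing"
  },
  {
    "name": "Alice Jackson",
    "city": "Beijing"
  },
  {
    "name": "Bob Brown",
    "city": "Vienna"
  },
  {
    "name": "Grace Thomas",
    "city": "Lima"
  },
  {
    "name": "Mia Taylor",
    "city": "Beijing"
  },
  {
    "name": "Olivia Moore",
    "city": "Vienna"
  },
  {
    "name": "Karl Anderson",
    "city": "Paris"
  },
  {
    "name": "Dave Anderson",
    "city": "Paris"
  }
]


Counting 'city' values across 10 records:

  Beijing: 4 ####
  Vienna: 3 ###
  Paris: 2 ##
  Lima: 1 #

Most common: Beijing (4 times)

Beijing (4 times)


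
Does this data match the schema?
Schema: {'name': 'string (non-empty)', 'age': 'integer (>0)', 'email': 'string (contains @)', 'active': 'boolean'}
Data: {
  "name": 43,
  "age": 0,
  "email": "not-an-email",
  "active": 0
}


Validating each field against schema:
  name: FAIL (43 is not a string)
  age: FAIL (0 is not > 0)
  email: FAIL ("not-an-email" does not contain @)
  active: FAIL (0 is not a boolean)

Result: INVALID (4 errors: name, age, email, active)

INVALID (4 errors: name, age, email, active)


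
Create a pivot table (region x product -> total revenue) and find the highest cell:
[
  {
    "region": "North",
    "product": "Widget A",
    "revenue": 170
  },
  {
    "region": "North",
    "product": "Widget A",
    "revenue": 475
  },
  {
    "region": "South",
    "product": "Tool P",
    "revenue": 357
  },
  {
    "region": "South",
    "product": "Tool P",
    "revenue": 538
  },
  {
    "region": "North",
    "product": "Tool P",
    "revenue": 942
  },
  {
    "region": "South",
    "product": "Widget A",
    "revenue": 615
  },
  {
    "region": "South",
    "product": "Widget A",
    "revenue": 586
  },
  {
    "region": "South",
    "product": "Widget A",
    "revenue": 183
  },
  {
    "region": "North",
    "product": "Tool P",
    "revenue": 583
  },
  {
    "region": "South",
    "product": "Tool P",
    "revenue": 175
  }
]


Pivot: region (rows) x product (columns) -> total revenue

     Tool P        Widget A    
North         1525           645  
South         1070          1384  

Highest: North / Tool P = $1525

North / Tool P = $1525


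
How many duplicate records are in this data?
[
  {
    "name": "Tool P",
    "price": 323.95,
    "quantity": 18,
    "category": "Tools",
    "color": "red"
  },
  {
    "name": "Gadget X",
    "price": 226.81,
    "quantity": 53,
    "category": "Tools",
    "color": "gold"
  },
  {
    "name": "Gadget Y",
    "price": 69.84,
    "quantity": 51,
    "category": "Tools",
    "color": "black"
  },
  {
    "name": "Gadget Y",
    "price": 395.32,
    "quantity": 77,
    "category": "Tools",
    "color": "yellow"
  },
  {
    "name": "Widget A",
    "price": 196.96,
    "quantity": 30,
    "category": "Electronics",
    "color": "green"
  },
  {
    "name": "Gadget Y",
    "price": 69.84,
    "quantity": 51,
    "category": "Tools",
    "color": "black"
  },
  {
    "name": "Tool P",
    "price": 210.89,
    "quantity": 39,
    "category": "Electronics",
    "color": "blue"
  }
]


Checking 7 records for duplicates:

  Row 1: Tool P ($323.95, qty 18)
  Row 2: Gadget X ($226.81, qty 53)
  Row 3: Gadget Y ($69.84, qty 51)
  Row 4: Gadget Y ($395.32, qty 77)
  Row 5: Widget A ($196.96, qty 30)
  Row 6: Gadget Y ($69.84, qty 51) <-- DUPLICATE
  Row 7: Tool P ($210.89, qty 39)

Duplicates found: 1
Unique records: 6

1 duplicates, 6 unique


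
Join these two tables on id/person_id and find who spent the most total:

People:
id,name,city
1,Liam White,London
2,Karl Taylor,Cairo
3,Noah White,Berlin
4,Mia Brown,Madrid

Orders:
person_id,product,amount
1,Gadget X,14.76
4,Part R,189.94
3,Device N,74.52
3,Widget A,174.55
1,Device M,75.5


Join on: people.id = orders.person_id

Joined rows:
  Liam White (London) bought Gadget X for $14.76
  Mia Brown (Madrid) bought Part R for $189.94
  Noah White (Berlin) bought Device N for $74.52
  Noah White (Berlin) bought Widget A for $174.55
  Liam White (London) bought Device M for $75.5

Total per person:
  Noah White: $249.07
  Mia Brown: $189.94
  Liam White: $90.26

Top spender: Noah White ($249.07)

Noah White ($249.07)


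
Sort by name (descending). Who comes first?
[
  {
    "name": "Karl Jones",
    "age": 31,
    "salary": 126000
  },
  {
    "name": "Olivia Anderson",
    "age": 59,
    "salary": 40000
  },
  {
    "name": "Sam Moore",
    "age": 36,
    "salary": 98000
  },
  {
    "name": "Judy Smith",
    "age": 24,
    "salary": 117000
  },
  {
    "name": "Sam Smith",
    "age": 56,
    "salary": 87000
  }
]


Sort by: name (descending)

Sorted order:
  1. Sam Smith (name = Sam Smith)
  2. Sam Moore (name = Sam Moore)
  3. Olivia Anderson (name = Olivia Anderson)
  4. Karl Jones (name = Karl Jones)
  5. Judy Smith (name = Judy Smith)

First: Sam Smith

Sam Smith


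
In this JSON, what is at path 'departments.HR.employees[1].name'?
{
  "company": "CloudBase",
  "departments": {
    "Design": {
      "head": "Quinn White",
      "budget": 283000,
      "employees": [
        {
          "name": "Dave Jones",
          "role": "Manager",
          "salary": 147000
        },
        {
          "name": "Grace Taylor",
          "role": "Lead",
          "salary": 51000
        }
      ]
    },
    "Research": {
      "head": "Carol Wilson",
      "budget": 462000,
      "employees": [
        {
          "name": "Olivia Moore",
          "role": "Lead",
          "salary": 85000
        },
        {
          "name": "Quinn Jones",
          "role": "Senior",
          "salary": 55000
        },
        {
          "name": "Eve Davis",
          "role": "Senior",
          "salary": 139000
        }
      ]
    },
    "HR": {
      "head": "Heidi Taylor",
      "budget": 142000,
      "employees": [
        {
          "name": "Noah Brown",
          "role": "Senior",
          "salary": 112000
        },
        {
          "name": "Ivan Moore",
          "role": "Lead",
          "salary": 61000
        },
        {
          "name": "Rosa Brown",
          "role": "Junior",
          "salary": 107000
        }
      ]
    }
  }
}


Path: departments.HR.employees[1].name

Navigate:
  -> departments
  -> HR
  -> employees[1].name = 'Ivan Moore'

Ivan Moore


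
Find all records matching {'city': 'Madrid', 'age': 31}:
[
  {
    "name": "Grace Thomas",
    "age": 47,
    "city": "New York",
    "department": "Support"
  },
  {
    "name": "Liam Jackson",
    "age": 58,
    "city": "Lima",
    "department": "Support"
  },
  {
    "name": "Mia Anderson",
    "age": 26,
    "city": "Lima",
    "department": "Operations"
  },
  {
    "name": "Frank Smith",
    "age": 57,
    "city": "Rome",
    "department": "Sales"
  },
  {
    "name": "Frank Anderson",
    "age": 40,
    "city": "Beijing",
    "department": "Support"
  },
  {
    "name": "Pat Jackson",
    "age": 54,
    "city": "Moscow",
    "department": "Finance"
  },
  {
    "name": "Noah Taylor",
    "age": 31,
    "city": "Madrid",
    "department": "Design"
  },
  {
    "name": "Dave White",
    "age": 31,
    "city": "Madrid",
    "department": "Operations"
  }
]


Search criteria: {'city': 'Madrid', 'age': 31}

Checking 8 records:
  Grace Thomas: {city: New York, age: 47}
  Liam Jackson: {city: Lima, age: 58}
  Mia Anderson: {city: Lima, age: 26}
  Frank Smith: {city: Rome, age: 57}
  Frank Anderson: {city: Beijing, age: 40}
  Pat Jackson: {city: Moscow, age: 54}
  Noah Taylor: {city: Madrid, age: 31} <-- MATCH
  Dave White: {city: Madrid, age: 31} <-- MATCH

Matches: ["Noah Taylor", "Dave White"]

["Noah Taylor", "Dave White"]


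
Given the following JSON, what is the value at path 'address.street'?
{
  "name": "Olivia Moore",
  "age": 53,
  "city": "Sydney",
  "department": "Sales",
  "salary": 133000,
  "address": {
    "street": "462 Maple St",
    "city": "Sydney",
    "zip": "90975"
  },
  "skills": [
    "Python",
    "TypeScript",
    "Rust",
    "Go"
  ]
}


Query: address.street
Path: address -> street
Value: 462 Maple St

462 Maple St


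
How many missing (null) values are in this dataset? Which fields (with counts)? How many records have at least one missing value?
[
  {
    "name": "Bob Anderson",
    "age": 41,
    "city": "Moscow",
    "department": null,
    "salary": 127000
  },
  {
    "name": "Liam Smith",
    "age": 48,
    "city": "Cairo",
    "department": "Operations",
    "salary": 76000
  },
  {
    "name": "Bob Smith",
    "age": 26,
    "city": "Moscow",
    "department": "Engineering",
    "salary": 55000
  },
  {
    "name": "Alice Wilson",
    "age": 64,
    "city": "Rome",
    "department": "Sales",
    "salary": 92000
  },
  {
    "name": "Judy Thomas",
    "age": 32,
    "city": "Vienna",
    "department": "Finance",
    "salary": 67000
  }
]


Checking for missing (null) values in 5 records:

  Bob Anderson: department
  Liam Smith: complete
  Bob Smith: complete
  Alice Wilson: complete
  Judy Thomas: complete

Per field:
  name: 0 missing
  age: 0 missing
  city: 0 missing
  department: 1 missing
  salary: 0 missing

Total missing values: 1
Records with any missing: 1

1 missing values (department: 1); 1 incomplete records


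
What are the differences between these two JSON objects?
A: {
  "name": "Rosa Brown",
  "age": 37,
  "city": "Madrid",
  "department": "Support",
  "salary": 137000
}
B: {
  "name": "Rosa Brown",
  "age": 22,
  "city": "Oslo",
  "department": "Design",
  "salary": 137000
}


Comparing each field (in key order):
  name: same
  age: DIFFERENT
  city: DIFFERENT
  department: DIFFERENT
  salary: same
Differences:
  age: 37 -> 22
  city: Madrid -> Oslo
  department: Support -> Design

3 field(s) changed

3 changes: age, city, department


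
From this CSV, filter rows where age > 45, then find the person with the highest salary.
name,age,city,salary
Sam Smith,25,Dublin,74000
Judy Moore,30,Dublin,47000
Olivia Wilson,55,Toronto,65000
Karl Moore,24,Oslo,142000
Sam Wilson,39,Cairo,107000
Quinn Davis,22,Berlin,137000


Filter: age > 45
Sort by: salary (descending)

Filtered records (1):
  Olivia Wilson, age 55, salary $65000

Highest salary: Olivia Wilson ($65000)

Olivia Wilson


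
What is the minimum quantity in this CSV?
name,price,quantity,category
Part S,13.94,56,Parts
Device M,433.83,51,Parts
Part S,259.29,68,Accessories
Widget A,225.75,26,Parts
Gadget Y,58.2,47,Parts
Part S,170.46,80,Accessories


Computing minimum quantity:
Values: [56, 51, 68, 26, 47, 80]
Min = 26

26


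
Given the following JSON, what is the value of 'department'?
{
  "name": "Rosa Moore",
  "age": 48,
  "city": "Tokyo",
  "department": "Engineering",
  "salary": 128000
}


Looking up field 'department'
Value: Engineering

Engineering


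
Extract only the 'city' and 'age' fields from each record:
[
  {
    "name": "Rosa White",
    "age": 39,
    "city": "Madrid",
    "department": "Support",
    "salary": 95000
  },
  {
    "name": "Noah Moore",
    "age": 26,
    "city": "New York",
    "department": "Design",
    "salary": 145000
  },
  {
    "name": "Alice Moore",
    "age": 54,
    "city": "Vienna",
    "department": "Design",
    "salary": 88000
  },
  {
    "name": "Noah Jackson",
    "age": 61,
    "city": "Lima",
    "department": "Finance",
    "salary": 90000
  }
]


Original: 4 records with fields: name, age, city, department, salary
Keep: ['city', 'age']
Drop: ['name', 'department', 'salary']
Result: 4 records, 2 fields each

[
  {
    "city": "Madrid",
    "age": 39
  },
  {
    "city": "New York",
    "age": 26
  },
  {
    "city": "Vienna",
    "age": 54
  },
  {
    "city": "Lima",
    "age": 61
  }
]


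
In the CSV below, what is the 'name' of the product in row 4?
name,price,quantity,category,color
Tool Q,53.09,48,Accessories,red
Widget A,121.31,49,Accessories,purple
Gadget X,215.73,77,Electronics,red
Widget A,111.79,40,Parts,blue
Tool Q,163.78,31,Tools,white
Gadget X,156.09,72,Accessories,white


Query: Row 4 ('Widget A'), column 'name'
Value: Widget A

Widget A


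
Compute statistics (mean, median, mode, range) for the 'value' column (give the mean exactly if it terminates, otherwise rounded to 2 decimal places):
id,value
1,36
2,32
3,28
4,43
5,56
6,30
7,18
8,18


Data: [36, 32, 28, 43, 56, 30, 18, 18]
Count: 8
Sum: 261
Mean: 261/8 = 32.625
Sorted: [18, 18, 28, 30, 32, 36, 43, 56]
Median: 31.0
Mode: 18 (2 times)
Range: 56 - 18 = 38
Min: 18, Max: 56

mean=32.625, median=31.0, mode=18, range=38


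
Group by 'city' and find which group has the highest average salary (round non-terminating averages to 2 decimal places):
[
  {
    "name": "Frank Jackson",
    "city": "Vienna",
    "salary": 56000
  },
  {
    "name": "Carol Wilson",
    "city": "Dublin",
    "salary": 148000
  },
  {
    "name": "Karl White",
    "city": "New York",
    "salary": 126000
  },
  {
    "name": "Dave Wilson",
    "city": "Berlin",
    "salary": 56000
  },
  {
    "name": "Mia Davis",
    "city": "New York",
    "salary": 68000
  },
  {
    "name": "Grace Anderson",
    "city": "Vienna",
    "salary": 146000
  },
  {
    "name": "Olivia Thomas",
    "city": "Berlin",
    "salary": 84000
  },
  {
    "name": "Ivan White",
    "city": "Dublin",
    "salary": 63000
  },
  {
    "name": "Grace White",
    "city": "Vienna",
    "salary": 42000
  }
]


Group by: city

Groups:
  Berlin: 2 people, avg salary = 140000/2 = $70000
  Dublin: 2 people, avg salary = 211000/2 = $105500
  New York: 2 people, avg salary = 194000/2 = $97000
  Vienna: 3 people, avg salary = 244000/3 ≈ $81333.33

Highest average salary: Dublin ($105500)

Dublin ($105500)


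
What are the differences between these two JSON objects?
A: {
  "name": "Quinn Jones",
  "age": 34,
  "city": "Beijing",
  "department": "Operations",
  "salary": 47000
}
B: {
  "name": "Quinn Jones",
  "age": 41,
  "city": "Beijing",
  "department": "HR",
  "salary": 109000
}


Comparing each field (in key order):
  name: same
  age: DIFFERENT
  city: same
  department: DIFFERENT
  salary: DIFFERENT
Differences:
  age: 34 -> 41
  department: Operations -> HR
  salary: 47000 -> 109000

3 field(s) changed

3 changes: age, department, salary


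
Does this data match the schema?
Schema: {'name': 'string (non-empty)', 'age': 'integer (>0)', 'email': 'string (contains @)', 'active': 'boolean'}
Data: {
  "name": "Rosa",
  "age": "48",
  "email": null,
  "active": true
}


Validating each field against schema:
  name: OK (non-empty string)
  age: FAIL ("48" is not an integer)
  email: FAIL (null is not a string)
  active: OK (boolean)

Result: INVALID (2 errors: age, email)

INVALID (2 errors: age, email)


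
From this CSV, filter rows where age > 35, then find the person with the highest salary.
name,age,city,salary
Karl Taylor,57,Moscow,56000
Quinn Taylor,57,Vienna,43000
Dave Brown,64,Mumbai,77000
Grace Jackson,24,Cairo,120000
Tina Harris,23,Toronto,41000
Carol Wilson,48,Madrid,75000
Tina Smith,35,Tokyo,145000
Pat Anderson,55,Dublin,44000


Filter: age > 35
Sort by: salary (descending)

Filtered records (5):
  Dave Brown, age 64, salary $77000
  Carol Wilson, age 48, salary $75000
  Karl Taylor, age 57, salary $56000
  Pat Anderson, age 55, salary $44000
  Quinn Taylor, age 57, salary $43000

Highest salary: Dave Brown ($77000)

Dave Brown


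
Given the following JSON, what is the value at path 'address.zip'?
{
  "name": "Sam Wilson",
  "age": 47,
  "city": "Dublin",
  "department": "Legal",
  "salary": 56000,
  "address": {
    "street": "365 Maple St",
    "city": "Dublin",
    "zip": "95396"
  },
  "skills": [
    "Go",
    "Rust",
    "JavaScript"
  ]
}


Query: address.zip
Path: address -> zip
Value: 95396

95396


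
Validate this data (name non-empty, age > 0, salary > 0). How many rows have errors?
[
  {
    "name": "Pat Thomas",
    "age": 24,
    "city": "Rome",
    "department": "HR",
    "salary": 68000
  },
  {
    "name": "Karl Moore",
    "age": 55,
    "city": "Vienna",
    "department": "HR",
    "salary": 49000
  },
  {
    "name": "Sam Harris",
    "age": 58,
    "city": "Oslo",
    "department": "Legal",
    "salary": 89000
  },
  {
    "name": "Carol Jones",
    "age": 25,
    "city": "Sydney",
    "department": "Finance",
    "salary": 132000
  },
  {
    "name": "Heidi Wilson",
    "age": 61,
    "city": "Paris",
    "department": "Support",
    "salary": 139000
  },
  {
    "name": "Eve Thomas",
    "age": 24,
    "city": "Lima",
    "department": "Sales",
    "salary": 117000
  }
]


Validating 6 records:
Rules: name non-empty, age > 0, salary > 0

  Row 1 (Pat Thomas): OK
  Row 2 (Karl Moore): OK
  Row 3 (Sam Harris): OK
  Row 4 (Carol Jones): OK
  Row 5 (Heidi Wilson): OK
  Row 6 (Eve Thomas): OK

Total errors: 0

0 errors


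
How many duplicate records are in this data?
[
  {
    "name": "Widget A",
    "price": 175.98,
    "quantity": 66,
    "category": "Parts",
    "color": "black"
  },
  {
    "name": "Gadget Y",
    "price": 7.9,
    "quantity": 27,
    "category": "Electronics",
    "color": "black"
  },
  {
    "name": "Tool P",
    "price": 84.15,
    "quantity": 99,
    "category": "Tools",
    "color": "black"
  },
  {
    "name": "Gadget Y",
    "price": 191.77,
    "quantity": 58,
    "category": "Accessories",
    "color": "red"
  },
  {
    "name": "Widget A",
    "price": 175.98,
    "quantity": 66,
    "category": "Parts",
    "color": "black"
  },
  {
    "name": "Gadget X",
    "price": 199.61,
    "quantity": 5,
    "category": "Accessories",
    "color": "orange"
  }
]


Checking 6 records for duplicates:

  Row 1: Widget A ($175.98, qty 66)
  Row 2: Gadget Y ($7.9, qty 27)
  Row 3: Tool P ($84.15, qty 99)
  Row 4: Gadget Y ($191.77, qty 58)
  Row 5: Widget A ($175.98, qty 66) <-- DUPLICATE
  Row 6: Gadget X ($199.61, qty 5)

Duplicates found: 1
Unique records: 5

1 duplicates, 5 unique


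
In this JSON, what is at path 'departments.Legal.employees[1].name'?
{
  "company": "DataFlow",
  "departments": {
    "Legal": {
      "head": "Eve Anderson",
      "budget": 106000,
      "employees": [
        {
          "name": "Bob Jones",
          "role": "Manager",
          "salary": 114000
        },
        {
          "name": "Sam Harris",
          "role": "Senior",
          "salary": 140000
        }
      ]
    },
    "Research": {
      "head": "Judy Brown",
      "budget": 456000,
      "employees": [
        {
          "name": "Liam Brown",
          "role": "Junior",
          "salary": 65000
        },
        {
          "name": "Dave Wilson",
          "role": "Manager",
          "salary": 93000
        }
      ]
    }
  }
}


Path: departments.Legal.employees[1].name

Navigate:
  -> departments
  -> Legal
  -> employees[1].name = 'Sam Harris'

Sam Harris


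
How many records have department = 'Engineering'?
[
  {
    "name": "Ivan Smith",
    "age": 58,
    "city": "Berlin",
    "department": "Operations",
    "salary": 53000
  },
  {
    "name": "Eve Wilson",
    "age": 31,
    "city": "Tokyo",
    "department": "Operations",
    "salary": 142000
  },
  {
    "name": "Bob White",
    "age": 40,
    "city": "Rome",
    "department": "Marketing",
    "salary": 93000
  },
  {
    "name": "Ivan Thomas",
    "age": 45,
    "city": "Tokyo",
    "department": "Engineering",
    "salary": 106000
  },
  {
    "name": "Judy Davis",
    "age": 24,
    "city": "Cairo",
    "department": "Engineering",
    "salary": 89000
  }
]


Data: 5 records
Condition: department = 'Engineering'

Checking each record:
  Ivan Smith: Operations
  Eve Wilson: Operations
  Bob White: Marketing
  Ivan Thomas: Engineering MATCH
  Judy Davis: Engineering MATCH

Count: 2

2


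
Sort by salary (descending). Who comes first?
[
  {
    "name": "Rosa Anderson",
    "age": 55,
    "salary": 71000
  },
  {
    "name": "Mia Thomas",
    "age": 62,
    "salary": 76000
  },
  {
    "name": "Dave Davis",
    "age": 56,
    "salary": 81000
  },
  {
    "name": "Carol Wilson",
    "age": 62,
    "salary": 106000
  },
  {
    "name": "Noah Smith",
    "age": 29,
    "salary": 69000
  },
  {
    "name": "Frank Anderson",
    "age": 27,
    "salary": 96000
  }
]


Sort by: salary (descending)

Sorted order:
  1. Carol Wilson (salary = 106000)
  2. Frank Anderson (salary = 96000)
  3. Dave Davis (salary = 81000)
  4. Mia Thomas (salary = 76000)
  5. Rosa Anderson (salary = 71000)
  6. Noah Smith (salary = 69000)

First: Carol Wilson

Carol Wilson


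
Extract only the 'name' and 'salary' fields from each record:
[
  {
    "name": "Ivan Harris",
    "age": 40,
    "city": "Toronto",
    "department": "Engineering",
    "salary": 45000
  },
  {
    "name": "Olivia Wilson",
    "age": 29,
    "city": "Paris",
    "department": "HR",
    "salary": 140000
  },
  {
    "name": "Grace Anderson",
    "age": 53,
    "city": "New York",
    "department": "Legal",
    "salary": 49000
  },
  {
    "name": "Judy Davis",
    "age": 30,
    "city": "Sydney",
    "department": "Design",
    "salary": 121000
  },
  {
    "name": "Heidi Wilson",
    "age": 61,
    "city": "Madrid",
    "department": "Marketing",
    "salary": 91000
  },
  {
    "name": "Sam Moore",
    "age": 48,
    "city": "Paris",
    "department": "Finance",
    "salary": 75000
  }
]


Original: 6 records with fields: name, age, city, department, salary
Keep: ['name', 'salary']
Drop: ['age', 'city', 'department']
Result: 6 records, 2 fields each

[
  {
    "name": "Ivan Harris",
    "salary": 45000
  },
  {
    "name": "Olivia Wilson",
    "salary": 140000
  },
  {
    "name": "Grace Anderson",
    "salary": 49000
  },
  {
    "name": "Judy Davis",
    "salary": 121000
  },
  {
    "name": "Heidi Wilson",
    "salary": 91000
  },
  {
    "name": "Sam Moore",
    "salary": 75000
  }
]


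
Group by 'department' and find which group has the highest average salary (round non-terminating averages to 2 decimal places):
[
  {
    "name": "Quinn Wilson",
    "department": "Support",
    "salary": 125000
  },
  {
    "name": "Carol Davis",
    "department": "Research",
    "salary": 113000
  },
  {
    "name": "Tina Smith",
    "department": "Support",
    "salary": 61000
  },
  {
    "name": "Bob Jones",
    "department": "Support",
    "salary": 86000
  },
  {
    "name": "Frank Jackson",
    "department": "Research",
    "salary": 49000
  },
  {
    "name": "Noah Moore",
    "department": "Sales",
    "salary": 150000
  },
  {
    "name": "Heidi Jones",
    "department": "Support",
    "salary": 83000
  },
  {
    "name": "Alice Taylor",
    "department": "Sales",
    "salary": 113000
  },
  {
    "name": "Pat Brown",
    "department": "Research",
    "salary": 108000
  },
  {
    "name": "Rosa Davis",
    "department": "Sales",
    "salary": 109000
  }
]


Group by: department

Groups:
  Research: 3 people, avg salary = 270000/3 = $90000
  Sales: 3 people, avg salary = 372000/3 = $124000
  Support: 4 people, avg salary = 355000/4 = $88750

Highest average salary: Sales ($124000)

Sales ($124000)
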